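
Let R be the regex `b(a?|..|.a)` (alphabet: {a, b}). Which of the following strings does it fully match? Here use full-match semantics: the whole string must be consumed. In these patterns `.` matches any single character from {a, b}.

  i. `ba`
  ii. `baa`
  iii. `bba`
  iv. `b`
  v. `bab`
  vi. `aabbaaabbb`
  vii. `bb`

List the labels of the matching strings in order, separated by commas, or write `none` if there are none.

i, ii, iii, iv, v

i → match
ii → match
iii → match
iv → match
v → match
vi → no match — must start with `b`
vii → no match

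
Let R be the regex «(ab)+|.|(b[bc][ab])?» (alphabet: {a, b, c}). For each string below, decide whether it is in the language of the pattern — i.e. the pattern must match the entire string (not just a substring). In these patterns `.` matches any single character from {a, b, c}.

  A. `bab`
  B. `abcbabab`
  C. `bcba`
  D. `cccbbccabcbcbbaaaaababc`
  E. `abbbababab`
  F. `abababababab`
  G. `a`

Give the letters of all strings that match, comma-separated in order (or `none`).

A. `bab` → no match
B. `abcbabab` → no match
C. `bcba` → no match
D → no match
E. `abbbababab` → no match
F. `abababababab` → match
G. `a` → match

F, G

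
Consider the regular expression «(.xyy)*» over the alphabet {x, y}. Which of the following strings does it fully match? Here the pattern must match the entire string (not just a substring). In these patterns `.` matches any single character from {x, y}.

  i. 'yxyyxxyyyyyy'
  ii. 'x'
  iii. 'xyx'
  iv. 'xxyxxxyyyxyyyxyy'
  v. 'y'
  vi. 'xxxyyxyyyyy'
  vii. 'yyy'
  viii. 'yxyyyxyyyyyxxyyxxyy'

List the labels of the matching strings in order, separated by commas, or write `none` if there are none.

i. 'yxyyxxyyyyyy' → no match
ii. 'x' → no match
iii. 'xyx' → no match
iv → no match
v. 'y' → no match
vi. 'xxxyyxyyyyy' → no match
vii. 'yyy' → no match
viii → no match

none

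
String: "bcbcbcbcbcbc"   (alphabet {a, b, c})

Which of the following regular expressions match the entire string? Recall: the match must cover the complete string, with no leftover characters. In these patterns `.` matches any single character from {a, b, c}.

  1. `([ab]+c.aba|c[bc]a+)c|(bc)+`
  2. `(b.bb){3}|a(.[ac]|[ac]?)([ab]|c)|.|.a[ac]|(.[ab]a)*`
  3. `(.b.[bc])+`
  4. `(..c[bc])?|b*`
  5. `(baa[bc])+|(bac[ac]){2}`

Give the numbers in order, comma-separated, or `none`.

1 → match
2 → no match
3 → no match
4 → no match
5 → no match

1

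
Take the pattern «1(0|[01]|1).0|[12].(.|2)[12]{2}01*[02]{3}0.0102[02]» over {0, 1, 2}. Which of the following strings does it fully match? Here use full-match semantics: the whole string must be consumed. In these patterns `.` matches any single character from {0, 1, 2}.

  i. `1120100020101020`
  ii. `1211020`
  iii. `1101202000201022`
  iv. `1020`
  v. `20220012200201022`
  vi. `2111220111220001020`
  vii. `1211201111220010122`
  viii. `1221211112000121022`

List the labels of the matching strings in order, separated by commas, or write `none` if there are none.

iii, iv

i → no match
ii → no match
iii → match
iv → match
v → no match
vi → no match
vii → no match
viii → no match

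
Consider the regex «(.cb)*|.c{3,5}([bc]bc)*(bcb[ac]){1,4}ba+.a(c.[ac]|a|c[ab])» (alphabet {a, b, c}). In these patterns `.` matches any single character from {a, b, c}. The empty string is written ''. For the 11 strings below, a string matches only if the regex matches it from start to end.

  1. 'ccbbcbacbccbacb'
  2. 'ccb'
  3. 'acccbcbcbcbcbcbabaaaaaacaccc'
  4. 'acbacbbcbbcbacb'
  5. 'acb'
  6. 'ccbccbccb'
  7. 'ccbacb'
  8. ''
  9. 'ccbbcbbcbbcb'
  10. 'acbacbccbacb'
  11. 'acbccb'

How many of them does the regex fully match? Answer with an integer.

1 → match
2 → match
3 → match
4 → match
5 → match
6 → match
7 → match
8 → match
9 → match
10 → match
11 → match
Total matched: 11

11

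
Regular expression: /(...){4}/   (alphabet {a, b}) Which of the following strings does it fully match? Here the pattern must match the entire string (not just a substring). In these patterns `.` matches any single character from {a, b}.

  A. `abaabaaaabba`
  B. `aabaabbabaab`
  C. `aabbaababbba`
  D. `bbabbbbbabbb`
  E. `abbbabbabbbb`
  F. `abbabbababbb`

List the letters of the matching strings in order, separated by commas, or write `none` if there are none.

A → match
B → match
C → match
D → match
E → match
F → match

A, B, C, D, E, F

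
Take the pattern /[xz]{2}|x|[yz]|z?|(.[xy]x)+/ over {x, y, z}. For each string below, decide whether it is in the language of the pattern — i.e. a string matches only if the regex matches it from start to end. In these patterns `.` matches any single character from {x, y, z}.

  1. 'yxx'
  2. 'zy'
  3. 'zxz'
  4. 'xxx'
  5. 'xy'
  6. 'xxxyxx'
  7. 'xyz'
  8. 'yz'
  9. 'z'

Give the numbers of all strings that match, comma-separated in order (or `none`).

1 → match
2 → no match
3 → no match
4 → match
5 → no match
6 → match
7 → no match
8 → no match
9 → match

1, 4, 6, 9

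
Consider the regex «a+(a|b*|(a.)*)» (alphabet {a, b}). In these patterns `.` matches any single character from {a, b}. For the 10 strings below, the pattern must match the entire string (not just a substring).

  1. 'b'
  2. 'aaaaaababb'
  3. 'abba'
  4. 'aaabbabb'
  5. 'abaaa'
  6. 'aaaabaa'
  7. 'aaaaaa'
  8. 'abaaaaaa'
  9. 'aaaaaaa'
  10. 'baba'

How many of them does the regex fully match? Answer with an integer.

1 → no match — must start with 'a'
2 → no match
3 → no match
4 → no match
5 → no match
6 → match
7 → match
8 → no match
9 → match
10 → no match — must start with 'a'
Total matched: 3

3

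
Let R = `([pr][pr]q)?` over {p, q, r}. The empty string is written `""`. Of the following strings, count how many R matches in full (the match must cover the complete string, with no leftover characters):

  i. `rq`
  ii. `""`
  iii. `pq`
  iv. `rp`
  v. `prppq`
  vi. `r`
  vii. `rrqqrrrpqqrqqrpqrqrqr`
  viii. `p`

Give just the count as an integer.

1

i → no match
ii → match
iii → no match
iv → no match
v → no match
vi → no match
vii → no match
viii → no match
Total matched: 1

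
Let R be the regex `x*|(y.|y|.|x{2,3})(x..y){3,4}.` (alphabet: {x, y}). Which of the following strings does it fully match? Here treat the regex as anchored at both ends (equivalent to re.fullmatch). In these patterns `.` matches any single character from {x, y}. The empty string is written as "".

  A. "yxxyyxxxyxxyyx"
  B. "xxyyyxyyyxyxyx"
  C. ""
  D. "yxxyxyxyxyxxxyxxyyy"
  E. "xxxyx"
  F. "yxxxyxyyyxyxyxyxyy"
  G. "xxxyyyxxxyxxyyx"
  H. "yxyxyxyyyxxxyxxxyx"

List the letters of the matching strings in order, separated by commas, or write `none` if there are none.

A, B, C, D, F, G, H

A → match
B → match
C. "" → match
D → match
E. "xxxyx" → no match
F → match
G → match
H → match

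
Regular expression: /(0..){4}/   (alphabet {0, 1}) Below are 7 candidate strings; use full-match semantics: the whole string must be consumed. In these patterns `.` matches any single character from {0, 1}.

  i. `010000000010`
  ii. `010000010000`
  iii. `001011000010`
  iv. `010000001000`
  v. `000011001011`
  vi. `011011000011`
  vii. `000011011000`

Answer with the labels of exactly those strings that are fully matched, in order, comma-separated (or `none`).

i, ii, iii, iv, v, vi, vii

i → match
ii → match
iii → match
iv → match
v → match
vi → match
vii → match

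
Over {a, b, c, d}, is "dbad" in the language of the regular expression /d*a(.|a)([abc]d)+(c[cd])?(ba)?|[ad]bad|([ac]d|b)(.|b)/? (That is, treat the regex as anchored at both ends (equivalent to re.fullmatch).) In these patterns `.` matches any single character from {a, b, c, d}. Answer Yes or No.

Yes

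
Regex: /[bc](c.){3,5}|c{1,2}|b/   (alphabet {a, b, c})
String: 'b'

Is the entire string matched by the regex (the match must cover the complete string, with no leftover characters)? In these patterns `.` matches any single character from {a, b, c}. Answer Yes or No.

Yes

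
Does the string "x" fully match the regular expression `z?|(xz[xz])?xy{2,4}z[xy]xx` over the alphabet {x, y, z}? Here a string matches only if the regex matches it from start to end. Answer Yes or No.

No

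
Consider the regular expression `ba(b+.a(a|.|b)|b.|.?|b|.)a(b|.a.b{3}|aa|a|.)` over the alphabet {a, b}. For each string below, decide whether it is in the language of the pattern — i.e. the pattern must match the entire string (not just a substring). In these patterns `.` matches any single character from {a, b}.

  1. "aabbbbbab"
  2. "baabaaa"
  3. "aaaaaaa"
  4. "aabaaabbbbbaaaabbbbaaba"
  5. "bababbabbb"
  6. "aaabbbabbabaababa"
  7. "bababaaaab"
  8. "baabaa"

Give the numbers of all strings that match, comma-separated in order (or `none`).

1 → no match — must start with "ba"
2 → no match
3 → no match — must start with "ba"
4 → no match — must start with "ba"
5 → no match
6 → no match — must start with "ba"
7 → no match
8 → no match

none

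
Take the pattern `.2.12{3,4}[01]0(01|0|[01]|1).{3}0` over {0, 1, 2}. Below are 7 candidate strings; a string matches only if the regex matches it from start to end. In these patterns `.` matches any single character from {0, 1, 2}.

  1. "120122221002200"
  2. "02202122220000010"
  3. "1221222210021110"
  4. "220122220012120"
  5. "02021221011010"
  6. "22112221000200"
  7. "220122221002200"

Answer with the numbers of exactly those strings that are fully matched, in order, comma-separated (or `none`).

1 → match
2 → no match
3 → no match
4 → match
5 → no match
6 → match
7 → match

1, 4, 6, 7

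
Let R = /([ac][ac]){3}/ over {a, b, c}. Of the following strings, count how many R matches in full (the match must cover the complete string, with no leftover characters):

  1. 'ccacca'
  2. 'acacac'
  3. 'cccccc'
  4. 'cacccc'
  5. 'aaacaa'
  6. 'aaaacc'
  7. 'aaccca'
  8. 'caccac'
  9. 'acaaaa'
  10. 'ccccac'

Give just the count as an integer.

10

1 → match
2 → match
3 → match
4 → match
5 → match
6 → match
7 → match
8 → match
9 → match
10 → match
Total matched: 10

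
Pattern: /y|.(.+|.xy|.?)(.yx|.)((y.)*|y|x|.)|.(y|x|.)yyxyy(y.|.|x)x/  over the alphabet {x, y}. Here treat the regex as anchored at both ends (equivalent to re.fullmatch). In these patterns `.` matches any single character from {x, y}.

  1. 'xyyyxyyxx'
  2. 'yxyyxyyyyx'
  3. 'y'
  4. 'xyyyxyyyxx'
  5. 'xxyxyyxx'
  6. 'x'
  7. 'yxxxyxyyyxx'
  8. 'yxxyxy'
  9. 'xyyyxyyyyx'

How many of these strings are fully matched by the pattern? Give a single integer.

8

1 → match
2 → match
3 → match
4 → match
5 → match
6 → no match
7 → match
8 → match
9 → match
Total matched: 8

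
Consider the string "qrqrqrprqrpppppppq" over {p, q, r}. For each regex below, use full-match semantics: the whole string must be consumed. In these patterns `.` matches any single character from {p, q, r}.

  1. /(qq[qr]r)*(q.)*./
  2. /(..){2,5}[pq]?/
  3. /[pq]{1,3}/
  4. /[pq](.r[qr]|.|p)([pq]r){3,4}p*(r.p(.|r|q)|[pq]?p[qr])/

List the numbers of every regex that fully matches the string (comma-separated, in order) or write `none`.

1 → no match
2 → no match
3 → no match
4 → match

4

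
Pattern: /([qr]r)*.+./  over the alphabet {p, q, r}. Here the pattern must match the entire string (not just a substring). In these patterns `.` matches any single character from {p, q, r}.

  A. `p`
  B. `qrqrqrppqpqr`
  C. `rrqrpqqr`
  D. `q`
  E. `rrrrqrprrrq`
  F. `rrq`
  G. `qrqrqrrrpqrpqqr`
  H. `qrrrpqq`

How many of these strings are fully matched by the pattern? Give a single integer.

6

A → no match
B → match
C → match
D → no match
E → match
F → match
G → match
H → match
Total matched: 6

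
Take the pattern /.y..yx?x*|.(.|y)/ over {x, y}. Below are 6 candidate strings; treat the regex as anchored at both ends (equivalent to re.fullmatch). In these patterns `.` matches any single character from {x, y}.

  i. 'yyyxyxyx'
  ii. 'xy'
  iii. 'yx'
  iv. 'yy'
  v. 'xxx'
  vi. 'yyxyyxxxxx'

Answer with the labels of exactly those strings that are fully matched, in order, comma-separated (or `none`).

i → no match
ii → match
iii → match
iv → match
v → no match
vi → match

ii, iii, iv, vi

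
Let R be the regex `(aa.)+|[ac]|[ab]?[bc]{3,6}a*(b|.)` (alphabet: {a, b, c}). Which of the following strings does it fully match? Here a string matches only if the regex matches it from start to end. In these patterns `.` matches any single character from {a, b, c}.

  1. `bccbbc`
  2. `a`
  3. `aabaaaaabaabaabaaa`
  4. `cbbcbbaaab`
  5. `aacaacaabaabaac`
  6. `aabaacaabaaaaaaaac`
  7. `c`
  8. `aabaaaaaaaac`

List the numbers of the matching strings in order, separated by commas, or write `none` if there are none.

1, 2, 3, 4, 5, 6, 7, 8

1 → match
2 → match
3 → match
4 → match
5 → match
6 → match
7 → match
8 → match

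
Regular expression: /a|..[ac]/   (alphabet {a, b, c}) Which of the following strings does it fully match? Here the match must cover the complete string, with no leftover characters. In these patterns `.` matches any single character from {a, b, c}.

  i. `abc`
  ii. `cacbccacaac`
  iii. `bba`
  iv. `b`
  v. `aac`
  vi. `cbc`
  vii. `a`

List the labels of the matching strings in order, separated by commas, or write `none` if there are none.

i, iii, v, vi, vii

i → match
ii → no match
iii → match
iv → no match
v → match
vi → match
vii → match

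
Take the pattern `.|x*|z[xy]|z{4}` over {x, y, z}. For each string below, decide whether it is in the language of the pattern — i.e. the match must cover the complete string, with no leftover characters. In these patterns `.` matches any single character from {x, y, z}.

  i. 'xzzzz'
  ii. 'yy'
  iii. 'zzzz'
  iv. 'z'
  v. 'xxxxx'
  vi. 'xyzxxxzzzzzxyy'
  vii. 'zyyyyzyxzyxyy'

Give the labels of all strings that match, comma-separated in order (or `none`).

iii, iv, v

i → no match
ii → no match
iii → match
iv → match
v → match
vi → no match
vii → no match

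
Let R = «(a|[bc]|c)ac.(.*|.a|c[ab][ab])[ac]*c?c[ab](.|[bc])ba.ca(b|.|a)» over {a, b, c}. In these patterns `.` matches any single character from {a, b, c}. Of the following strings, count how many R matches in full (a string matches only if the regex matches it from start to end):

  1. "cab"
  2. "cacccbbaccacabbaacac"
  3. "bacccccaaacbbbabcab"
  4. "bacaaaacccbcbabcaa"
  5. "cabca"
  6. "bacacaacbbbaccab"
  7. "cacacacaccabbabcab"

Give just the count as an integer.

5

1 → no match
2 → match
3 → match
4 → match
5 → no match
6 → match
7 → match
Total matched: 5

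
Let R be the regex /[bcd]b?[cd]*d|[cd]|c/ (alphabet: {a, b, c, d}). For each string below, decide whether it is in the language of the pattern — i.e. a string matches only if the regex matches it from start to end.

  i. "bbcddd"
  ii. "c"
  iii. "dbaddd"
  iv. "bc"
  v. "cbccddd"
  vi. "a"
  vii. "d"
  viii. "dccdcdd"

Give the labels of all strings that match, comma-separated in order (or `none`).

i → match
ii → match
iii → no match
iv → no match
v → match
vi → no match
vii → match
viii → match

i, ii, v, vii, viii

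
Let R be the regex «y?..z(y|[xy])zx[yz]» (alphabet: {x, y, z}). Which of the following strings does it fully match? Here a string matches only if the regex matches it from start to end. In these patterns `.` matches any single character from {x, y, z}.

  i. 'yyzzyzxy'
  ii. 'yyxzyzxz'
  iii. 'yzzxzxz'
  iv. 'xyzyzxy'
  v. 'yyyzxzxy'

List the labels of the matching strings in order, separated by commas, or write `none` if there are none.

i → match
ii → match
iii → match
iv → match
v → match

i, ii, iii, iv, v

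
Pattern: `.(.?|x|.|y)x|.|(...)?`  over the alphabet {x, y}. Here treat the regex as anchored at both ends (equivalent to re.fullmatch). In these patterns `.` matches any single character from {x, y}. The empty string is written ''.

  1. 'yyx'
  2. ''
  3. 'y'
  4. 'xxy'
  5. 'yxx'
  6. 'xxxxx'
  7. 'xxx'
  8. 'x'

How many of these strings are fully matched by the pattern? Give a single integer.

7

1. 'yyx' → match
2. '' → match
3. 'y' → match
4. 'xxy' → match
5. 'yxx' → match
6. 'xxxxx' → no match
7. 'xxx' → match
8. 'x' → match
Total matched: 7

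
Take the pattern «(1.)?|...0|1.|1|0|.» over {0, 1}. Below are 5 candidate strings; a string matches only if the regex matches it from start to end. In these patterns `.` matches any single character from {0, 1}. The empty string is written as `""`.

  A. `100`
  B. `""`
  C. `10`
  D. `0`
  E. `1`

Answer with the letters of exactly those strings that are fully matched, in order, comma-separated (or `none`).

A → no match
B → match
C → match
D → match
E → match

B, C, D, E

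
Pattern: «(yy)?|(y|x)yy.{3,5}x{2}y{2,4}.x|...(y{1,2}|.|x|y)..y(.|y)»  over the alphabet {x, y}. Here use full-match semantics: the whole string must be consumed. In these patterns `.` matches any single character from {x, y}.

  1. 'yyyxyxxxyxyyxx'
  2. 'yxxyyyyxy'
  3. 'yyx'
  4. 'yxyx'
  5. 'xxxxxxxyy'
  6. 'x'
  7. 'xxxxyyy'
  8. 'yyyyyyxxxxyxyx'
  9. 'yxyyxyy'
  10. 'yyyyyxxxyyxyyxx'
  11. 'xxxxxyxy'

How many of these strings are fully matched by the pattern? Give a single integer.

1 → no match
2 → no match
3 → no match
4 → no match
5 → no match
6 → no match
7 → no match
8 → no match
9 → no match
10 → no match
11 → no match
Total matched: 0

0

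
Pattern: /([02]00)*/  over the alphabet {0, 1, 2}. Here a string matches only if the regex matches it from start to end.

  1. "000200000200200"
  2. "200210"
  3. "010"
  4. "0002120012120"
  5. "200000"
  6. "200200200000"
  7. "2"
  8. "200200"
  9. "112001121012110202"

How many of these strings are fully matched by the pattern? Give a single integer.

4

1 → match
2 → no match
3 → no match
4 → no match
5 → match
6 → match
7 → no match
8 → match
9 → no match
Total matched: 4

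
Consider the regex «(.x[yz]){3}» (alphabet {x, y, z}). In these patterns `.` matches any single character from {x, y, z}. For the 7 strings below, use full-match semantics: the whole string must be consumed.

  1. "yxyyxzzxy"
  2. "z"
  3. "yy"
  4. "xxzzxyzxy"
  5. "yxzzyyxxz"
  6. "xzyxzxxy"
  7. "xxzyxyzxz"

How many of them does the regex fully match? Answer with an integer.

1 → match
2 → no match
3 → no match
4 → match
5 → no match
6 → no match
7 → match
Total matched: 3

3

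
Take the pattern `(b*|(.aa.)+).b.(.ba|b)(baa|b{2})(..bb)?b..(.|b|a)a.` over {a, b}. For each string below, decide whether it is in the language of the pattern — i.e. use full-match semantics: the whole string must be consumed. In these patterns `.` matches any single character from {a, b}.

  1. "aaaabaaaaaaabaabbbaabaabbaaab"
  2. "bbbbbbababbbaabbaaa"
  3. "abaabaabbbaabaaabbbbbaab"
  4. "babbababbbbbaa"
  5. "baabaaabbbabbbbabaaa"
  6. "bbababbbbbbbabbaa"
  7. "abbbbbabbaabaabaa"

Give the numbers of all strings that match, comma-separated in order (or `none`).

5

1 → no match
2 → no match
3 → no match
4 → no match
5 → match
6 → no match
7 → no match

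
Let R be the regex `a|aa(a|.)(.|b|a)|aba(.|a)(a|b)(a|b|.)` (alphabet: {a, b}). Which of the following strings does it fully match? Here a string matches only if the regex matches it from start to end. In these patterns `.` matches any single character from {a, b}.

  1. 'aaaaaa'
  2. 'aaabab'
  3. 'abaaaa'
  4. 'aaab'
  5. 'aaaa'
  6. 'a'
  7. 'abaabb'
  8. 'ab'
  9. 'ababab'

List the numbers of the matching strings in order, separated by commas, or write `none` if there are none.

3, 4, 5, 6, 7, 9

1 → no match
2 → no match
3 → match
4 → match
5 → match
6 → match
7 → match
8 → no match
9 → match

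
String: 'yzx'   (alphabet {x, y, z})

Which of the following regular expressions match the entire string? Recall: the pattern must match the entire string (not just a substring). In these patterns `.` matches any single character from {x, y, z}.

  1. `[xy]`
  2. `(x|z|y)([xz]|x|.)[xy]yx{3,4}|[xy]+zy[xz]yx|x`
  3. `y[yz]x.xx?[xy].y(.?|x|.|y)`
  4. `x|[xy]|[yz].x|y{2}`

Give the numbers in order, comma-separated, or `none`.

1 → no match
2 → no match
3 → no match
4 → match

4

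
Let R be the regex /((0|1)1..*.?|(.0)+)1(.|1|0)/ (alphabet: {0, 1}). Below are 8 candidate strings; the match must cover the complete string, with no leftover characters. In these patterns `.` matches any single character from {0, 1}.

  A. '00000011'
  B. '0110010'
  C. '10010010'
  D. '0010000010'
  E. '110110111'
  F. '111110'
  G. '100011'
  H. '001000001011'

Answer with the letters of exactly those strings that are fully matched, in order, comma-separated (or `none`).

A. '00000011' → match
B. '0110010' → match
C. '10010010' → no match
D. '0010000010' → match
E. '110110111' → match
F. '111110' → match
G. '100011' → match
H. '001000001011' → match

A, B, D, E, F, G, H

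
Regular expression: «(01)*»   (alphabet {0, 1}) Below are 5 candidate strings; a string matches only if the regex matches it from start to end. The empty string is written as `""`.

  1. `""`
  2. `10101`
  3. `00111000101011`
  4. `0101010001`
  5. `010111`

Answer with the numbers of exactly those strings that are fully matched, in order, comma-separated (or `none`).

1. `""` → match
2. `10101` → no match
3 → no match
4. `0101010001` → no match
5. `010111` → no match

1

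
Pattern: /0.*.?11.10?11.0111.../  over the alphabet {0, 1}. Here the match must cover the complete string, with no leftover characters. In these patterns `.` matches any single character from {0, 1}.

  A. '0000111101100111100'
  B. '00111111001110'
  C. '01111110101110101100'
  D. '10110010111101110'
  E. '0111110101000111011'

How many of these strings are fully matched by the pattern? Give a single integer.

A → match
B → no match
C → no match
D → no match — must start with '0'
E → no match
Total matched: 1

1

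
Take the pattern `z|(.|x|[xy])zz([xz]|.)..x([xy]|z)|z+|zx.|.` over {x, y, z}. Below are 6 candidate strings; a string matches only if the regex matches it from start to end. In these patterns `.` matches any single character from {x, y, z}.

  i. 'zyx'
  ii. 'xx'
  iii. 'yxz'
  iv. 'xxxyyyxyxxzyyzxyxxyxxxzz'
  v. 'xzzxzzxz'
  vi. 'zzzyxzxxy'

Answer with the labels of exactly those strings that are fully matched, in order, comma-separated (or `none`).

v

i → no match
ii → no match
iii → no match
iv → no match
v → match
vi → no match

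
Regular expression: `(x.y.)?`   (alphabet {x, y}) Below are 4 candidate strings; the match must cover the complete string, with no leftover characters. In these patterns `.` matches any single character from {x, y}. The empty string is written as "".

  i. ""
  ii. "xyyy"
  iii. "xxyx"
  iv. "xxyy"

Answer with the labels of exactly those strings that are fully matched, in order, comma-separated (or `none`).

i, ii, iii, iv

i → match
ii → match
iii → match
iv → match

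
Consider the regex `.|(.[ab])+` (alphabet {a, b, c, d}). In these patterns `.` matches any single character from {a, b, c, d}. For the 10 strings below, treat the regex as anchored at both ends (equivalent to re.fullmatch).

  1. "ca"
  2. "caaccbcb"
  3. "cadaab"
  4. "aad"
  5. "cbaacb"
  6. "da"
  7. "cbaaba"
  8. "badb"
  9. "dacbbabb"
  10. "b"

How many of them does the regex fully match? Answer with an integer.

8

1 → match
2 → no match
3 → match
4 → no match
5 → match
6 → match
7 → match
8 → match
9 → match
10 → match
Total matched: 8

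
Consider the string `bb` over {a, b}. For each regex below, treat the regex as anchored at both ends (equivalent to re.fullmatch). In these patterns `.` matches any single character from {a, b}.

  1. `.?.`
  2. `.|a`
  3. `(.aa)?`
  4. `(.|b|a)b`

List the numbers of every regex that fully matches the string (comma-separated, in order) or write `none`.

1 → match
2 → no match
3 → no match
4 → match

1, 4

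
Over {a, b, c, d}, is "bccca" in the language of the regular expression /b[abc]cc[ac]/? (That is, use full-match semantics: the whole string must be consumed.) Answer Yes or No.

Yes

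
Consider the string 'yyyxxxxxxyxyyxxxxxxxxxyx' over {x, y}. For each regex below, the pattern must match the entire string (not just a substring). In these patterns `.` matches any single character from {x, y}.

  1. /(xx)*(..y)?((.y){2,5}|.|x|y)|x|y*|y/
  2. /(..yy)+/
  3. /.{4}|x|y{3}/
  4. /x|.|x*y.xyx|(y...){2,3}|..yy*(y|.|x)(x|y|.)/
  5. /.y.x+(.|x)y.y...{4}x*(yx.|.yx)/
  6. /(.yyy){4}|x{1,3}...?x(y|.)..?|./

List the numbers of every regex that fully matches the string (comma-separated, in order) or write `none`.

5

1 → no match
2 → no match — must end with 'yy'
3 → no match
4 → no match
5 → match
6 → no match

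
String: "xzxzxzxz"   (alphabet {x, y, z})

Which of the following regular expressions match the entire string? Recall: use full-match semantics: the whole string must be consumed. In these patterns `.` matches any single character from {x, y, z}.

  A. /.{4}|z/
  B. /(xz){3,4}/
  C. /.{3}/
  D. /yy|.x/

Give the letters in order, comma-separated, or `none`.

B

A → no match
B → match
C → no match
D → no match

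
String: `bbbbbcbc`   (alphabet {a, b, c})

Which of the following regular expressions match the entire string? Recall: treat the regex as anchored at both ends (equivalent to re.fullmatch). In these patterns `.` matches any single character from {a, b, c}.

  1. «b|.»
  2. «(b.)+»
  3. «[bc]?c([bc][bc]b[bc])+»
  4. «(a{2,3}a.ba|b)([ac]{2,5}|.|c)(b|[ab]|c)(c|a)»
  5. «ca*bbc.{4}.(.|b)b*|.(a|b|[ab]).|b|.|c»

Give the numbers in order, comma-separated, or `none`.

2

1 → no match
2 → match
3 → no match
4 → no match
5 → no match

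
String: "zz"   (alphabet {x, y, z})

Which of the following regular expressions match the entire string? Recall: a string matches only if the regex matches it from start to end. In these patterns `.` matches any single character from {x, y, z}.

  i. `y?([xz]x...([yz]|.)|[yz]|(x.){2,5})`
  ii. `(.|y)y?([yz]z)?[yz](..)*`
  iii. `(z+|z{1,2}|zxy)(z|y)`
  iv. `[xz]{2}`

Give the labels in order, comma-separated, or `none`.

i → no match
ii → match
iii → match
iv → match

ii, iii, iv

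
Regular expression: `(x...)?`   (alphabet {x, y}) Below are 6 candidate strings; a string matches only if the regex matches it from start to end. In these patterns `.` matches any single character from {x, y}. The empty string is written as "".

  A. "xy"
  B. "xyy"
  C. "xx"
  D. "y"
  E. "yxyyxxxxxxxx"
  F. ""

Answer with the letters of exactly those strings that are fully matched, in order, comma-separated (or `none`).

A → no match
B → no match
C → no match
D → no match
E → no match
F → match

F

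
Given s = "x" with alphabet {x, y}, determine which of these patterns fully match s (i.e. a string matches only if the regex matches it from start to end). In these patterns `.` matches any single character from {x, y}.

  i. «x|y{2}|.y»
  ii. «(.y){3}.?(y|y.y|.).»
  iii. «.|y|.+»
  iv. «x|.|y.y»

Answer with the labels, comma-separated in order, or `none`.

i, iii, iv

i → match
ii → no match
iii → match
iv → match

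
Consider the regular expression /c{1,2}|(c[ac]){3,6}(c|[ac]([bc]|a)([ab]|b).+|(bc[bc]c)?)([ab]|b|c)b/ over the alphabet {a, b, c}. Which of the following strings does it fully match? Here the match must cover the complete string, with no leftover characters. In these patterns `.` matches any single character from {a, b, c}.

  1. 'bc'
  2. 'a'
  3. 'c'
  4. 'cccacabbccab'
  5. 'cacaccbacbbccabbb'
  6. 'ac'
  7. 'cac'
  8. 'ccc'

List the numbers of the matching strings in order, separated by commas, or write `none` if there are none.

3

1 → no match — must start with 'c'
2 → no match — must start with 'c'
3 → match
4 → no match
5 → no match
6 → no match — must start with 'c'
7 → no match
8 → no match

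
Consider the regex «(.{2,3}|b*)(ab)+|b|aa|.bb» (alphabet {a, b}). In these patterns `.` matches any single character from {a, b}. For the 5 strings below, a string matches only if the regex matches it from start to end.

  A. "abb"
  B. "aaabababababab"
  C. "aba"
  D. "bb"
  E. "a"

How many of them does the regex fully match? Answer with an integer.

2

A → match
B → match
C → no match
D → no match
E → no match
Total matched: 2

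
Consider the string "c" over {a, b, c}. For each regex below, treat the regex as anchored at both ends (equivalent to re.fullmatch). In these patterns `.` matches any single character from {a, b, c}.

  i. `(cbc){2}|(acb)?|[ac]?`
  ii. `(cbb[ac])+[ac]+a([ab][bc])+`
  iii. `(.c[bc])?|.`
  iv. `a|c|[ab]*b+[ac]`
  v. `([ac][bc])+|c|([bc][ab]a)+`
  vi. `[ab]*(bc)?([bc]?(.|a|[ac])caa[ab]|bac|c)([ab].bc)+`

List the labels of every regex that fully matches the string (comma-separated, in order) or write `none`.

i → match
ii → no match — must start with "cbb"
iii → match
iv → match
v → match
vi → no match — must end with "bc"

i, iii, iv, v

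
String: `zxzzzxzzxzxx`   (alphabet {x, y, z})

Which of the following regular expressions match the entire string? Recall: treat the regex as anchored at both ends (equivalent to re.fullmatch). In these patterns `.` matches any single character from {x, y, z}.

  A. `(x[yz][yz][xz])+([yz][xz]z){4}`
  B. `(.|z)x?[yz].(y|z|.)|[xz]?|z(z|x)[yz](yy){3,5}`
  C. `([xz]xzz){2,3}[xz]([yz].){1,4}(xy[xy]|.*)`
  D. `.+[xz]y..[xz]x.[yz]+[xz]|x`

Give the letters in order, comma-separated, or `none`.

A → no match — must start with `x`
B → no match
C → match
D → no match

C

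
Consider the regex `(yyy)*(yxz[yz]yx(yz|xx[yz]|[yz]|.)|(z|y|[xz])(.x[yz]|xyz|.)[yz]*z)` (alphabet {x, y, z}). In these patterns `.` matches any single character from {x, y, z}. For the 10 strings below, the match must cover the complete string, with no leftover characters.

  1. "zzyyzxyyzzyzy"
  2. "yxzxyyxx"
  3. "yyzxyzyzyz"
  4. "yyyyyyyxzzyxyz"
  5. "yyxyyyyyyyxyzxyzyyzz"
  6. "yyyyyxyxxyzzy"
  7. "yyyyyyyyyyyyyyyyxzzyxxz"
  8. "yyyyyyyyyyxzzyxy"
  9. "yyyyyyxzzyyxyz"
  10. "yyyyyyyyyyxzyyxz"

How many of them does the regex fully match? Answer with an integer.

1 → no match
2 → no match
3 → no match
4 → match
5 → no match
6 → no match
7 → no match
8 → match
9 → no match
10 → match
Total matched: 3

3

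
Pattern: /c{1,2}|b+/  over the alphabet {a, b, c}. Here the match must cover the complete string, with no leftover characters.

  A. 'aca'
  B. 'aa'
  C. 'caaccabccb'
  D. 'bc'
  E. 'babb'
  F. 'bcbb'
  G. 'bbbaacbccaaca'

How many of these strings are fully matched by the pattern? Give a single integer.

A → no match
B → no match
C → no match
D → no match
E → no match
F → no match
G → no match
Total matched: 0

0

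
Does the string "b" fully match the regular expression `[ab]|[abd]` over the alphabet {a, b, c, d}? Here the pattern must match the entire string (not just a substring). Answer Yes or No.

Yes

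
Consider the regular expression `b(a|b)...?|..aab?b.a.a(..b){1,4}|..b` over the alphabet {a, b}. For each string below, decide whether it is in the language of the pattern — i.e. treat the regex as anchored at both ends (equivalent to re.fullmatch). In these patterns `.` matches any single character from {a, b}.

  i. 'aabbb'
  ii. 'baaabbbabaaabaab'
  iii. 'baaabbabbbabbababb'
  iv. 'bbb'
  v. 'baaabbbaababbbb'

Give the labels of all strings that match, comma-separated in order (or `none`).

i → no match
ii → match
iii → no match
iv → match
v → no match

ii, iv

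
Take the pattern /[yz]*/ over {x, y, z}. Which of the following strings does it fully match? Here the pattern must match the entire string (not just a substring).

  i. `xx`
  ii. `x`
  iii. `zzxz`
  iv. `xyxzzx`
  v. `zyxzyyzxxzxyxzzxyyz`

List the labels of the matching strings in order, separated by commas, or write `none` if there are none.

i → no match
ii → no match
iii → no match
iv → no match
v → no match

none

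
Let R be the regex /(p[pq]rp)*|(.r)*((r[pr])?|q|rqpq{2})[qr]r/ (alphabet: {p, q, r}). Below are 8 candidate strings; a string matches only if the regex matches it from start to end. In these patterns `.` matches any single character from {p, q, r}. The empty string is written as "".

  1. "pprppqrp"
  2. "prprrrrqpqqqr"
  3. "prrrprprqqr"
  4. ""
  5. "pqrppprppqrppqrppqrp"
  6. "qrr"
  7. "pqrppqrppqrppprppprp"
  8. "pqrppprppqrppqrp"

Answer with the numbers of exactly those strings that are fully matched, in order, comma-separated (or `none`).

1. "pprppqrp" → match
2 → match
3. "prrrprprqqr" → match
4. "" → match
5 → match
6. "qrr" → match
7 → match
8 → match

1, 2, 3, 4, 5, 6, 7, 8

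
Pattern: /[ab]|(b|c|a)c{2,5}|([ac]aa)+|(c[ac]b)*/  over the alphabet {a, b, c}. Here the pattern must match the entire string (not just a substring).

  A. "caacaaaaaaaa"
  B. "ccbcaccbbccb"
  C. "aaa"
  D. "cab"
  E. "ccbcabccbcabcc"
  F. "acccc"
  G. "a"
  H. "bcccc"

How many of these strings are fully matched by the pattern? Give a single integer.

A → match
B → no match
C → match
D → match
E → no match
F → match
G → match
H → match
Total matched: 6

6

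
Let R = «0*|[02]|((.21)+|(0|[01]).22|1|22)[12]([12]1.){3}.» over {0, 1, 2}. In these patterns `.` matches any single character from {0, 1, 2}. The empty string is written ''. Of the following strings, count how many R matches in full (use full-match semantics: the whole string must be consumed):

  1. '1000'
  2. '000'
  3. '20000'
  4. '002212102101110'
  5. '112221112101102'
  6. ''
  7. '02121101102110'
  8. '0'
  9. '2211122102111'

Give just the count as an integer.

1 → no match
2 → match
3 → no match
4 → match
5 → match
6 → match
7 → match
8 → match
9 → match
Total matched: 7

7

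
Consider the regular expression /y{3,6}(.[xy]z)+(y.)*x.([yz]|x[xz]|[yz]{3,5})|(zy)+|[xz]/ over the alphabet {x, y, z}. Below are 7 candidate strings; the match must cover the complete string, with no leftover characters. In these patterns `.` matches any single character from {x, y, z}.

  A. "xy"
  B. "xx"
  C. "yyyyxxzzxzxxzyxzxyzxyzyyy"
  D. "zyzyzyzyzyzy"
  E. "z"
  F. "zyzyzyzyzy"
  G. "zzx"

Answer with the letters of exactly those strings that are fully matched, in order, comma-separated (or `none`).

C, D, E, F

A → no match
B → no match
C → match
D → match
E → match
F → match
G → no match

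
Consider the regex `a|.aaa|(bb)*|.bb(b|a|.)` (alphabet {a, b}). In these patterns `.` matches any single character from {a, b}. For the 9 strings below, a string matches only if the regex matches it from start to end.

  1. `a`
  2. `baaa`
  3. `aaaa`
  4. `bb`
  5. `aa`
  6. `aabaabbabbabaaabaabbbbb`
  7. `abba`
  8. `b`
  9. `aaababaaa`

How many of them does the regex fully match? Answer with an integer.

1 → match
2 → match
3 → match
4 → match
5 → no match
6 → no match
7 → match
8 → no match
9 → no match
Total matched: 5

5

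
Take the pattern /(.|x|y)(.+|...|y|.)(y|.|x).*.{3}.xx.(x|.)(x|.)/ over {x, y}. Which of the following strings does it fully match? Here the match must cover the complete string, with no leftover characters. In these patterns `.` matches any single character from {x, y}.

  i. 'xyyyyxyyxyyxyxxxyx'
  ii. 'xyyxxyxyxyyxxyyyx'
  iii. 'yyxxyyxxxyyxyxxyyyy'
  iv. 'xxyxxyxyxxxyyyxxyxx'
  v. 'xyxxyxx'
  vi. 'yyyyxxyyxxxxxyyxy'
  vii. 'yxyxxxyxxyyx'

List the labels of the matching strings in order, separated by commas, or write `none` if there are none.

i → match
ii → no match
iii → no match
iv → match
v → no match
vi → no match
vii → match

i, iv, vii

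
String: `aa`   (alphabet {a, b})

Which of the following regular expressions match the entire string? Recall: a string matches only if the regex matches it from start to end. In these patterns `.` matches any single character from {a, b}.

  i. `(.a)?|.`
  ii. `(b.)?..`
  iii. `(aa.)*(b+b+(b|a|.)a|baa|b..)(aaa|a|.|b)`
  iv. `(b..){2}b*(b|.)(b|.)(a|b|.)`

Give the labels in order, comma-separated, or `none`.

i → match
ii → match
iii → no match
iv → no match — must start with `b`

i, ii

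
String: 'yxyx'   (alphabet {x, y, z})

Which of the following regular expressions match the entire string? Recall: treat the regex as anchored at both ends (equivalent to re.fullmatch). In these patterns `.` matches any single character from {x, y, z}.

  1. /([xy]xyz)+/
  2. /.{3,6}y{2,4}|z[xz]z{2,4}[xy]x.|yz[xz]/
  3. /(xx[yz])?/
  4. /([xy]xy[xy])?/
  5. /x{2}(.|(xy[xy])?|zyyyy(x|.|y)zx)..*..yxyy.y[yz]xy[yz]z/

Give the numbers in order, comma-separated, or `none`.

1 → no match — must end with 'xyz'
2 → no match
3 → no match
4 → match
5 → no match — must start with 'x'

4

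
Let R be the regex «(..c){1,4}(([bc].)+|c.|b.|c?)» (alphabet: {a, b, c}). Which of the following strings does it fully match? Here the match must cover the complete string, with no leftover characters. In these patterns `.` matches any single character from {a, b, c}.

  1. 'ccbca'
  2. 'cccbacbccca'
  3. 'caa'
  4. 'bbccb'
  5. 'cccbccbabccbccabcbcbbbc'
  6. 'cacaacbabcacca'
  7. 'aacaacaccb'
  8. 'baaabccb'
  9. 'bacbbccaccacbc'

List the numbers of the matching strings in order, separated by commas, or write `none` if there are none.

1. 'ccbca' → no match
2. 'cccbacbccca' → match
3. 'caa' → no match
4. 'bbccb' → match
5 → no match
6 → no match
7. 'aacaacaccb' → no match
8. 'baaabccb' → no match
9 → match

2, 4, 9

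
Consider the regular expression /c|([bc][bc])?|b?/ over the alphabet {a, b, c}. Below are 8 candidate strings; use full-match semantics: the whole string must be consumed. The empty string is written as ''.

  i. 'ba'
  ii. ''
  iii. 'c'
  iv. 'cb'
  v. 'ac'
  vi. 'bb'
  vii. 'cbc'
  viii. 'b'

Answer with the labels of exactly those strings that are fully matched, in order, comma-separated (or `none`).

ii, iii, iv, vi, viii

i → no match
ii → match
iii → match
iv → match
v → no match
vi → match
vii → no match
viii → match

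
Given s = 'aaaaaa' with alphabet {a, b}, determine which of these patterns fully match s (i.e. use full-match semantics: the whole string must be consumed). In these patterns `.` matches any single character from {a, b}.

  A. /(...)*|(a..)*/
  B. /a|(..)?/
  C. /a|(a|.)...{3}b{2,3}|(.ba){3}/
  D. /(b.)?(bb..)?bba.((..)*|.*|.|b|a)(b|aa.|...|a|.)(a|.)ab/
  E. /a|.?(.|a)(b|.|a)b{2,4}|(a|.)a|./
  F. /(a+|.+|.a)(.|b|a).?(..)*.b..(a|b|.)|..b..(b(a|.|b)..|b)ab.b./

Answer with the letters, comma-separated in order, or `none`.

A

A → match
B → no match
C → no match
D → no match — must end with 'ab'
E → no match
F → no match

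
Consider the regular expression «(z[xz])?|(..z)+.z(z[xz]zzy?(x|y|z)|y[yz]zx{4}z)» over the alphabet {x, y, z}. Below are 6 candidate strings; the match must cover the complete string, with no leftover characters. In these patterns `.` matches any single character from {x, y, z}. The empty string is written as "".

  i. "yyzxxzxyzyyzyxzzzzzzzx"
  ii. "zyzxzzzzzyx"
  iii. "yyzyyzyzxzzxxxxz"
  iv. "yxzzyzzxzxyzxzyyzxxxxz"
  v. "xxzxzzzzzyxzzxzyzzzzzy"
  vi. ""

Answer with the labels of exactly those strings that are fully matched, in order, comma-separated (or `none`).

i, ii, iv, v, vi

i → match
ii. "zyzxzzzzzyx" → match
iii → no match
iv → match
v → match
vi. "" → match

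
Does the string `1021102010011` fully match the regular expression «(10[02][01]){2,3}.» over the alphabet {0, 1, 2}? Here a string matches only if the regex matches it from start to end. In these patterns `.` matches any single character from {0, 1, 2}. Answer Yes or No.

Yes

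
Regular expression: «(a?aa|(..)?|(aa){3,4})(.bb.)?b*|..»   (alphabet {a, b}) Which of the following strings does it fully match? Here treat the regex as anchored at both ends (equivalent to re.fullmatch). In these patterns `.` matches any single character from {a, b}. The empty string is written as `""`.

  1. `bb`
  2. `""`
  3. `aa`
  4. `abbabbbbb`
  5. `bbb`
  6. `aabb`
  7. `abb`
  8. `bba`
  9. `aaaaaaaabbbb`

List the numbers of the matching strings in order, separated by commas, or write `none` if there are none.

1, 2, 3, 4, 5, 6, 7, 9

1 → match
2 → match
3 → match
4 → match
5 → match
6 → match
7 → match
8 → no match
9 → match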